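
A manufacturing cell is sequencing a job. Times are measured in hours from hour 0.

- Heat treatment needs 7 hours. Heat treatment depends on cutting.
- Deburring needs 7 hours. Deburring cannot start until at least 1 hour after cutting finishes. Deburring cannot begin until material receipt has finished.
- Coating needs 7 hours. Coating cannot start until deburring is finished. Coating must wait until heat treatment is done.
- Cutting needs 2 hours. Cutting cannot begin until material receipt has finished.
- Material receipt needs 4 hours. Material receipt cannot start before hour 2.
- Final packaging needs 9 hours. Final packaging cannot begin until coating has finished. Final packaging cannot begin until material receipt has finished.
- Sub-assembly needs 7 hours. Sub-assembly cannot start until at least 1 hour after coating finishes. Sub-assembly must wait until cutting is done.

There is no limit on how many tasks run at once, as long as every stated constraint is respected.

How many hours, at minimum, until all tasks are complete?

After its own release at hour 2, material receipt can start at hour 2 and finishes at hour 6.
Cutting cannot begin until material receipt (finishes hour 6). It runs from hour 6 to 6 + 2 = hour 8.
After cutting (finishes hour 8), heat treatment can start at hour 8 and finishes at hour 15.
For deburring: cutting (finishes hour 8, plus 1-hour gap → hour 9); material receipt (finishes hour 6). Taking the maximum gives a start of hour 9, and it finishes at 9 + 7 = hour 16.
Coating cannot start until deburring (finishes hour 16); heat treatment (finishes hour 15). The controlling bound is hour 16, so coating finishes at 16 + 7 = hour 23.
For final packaging: coating (finishes hour 23); material receipt (finishes hour 6). Taking the maximum gives a start of hour 23, and it finishes at 23 + 9 = hour 32.
Sub-assembly needs all of coating (finishes hour 23, plus 1-hour gap → hour 24); cutting (finishes hour 8). That puts its earliest start at hour 24; it finishes at 24 + 7 = hour 31.
All tasks are finished once the last one completes. Finish times: Material receipt at 6, Cutting at 8, Deburring at 16, Heat treatment at 15, Coating at 23, Sub-assembly at 31, Final packaging at 32. The latest is hour 32.

32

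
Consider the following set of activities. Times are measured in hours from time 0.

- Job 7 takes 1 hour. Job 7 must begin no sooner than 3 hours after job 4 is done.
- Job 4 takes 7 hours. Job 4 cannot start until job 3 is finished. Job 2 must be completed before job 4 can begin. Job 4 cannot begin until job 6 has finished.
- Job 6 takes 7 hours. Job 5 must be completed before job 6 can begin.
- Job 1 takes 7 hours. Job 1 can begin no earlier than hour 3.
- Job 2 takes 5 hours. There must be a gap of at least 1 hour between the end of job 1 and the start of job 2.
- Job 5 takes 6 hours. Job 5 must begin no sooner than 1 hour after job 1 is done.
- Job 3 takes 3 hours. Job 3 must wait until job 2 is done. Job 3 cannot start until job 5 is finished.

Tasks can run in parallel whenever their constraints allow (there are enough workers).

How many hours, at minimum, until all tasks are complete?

Job 1 waits on its own release at hour 3, so it starts at hour 3 and finishes at 3 + 7 = hour 10.
After job 1 (finishes hour 10, plus 1-hour gap → hour 11), job 5 can start at hour 11 and finishes at hour 17.
Job 6 waits on job 5 (finishes hour 17), so it starts at hour 17 and finishes at 17 + 7 = hour 24.
Job 2 cannot begin until job 1 (finishes hour 10, plus 1-hour gap → hour 11). It runs from hour 11 to 11 + 5 = hour 16.
Job 3 cannot start until job 2 (finishes hour 16); job 5 (finishes hour 17). The controlling bound is hour 17, so job 3 finishes at 17 + 3 = hour 20.
For job 4: job 3 (finishes hour 20); job 2 (finishes hour 16); job 6 (finishes hour 24). Taking the maximum gives a start of hour 24, and it finishes at 24 + 7 = hour 31.
Job 7 waits on job 4 (finishes hour 31, plus 3-hour gap → hour 34), so it starts at hour 34 and finishes at 34 + 1 = hour 35.
All tasks are finished once the last one completes. Finish times: Job 1 at 10, Job 2 at 16, Job 3 at 20, Job 4 at 31, Job 5 at 17, Job 6 at 24, Job 7 at 35. The latest is hour 35.

35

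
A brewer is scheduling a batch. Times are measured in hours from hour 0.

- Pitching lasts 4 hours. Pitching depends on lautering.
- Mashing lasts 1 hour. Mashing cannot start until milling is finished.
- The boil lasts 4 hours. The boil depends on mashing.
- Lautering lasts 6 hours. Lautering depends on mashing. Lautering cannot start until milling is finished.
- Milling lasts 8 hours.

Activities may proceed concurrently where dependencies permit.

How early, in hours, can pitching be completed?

Milling has no prerequisites, so it starts at hour 0 and finishes at hour 8.
Mashing cannot begin until milling (finishes hour 8). It runs from hour 8 to 8 + 1 = hour 9.
Lautering cannot start until mashing (finishes hour 9); milling (finishes hour 8). The controlling bound is hour 9, so lautering finishes at 9 + 6 = hour 15.
Pitching cannot begin until lautering (finishes hour 15). It runs from hour 15 to 15 + 4 = hour 19.

19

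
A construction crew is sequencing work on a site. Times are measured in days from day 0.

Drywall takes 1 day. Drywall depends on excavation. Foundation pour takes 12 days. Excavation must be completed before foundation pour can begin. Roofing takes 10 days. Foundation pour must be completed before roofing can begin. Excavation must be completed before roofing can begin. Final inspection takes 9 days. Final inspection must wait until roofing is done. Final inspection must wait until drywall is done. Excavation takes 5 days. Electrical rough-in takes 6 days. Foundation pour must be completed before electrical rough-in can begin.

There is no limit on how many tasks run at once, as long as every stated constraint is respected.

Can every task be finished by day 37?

Nothing blocks excavation, so it runs from day 0 to day 5.
Drywall cannot begin until excavation (finishes day 5). It runs from day 5 to 5 + 1 = day 6.
After excavation (finishes day 5), foundation pour can start at day 5 and finishes at day 17.
Electrical rough-in waits on foundation pour (finishes day 17), so it starts at day 17 and finishes at 17 + 6 = day 23.
Roofing needs all of foundation pour (finishes day 17); excavation (finishes day 5). That puts its earliest start at day 17; it finishes at 17 + 10 = day 27.
Final inspection cannot start until roofing (finishes day 27); drywall (finishes day 6). The controlling bound is day 27, so final inspection finishes at 27 + 9 = day 36.
Every task is finished by day 36, which is no later than the deadline of 37, so the schedule is feasible.

Yes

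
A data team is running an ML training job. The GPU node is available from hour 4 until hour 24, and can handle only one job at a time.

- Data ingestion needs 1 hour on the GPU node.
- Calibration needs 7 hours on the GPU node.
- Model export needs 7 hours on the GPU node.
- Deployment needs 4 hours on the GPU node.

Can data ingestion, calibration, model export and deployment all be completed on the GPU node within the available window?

Yes

The GPU node window is 24 − 4 = 20 hours.
Running back to back, the jobs need 1 + 7 + 7 + 4 = 19 hours on the GPU node.
Since 19 ≤ 20, they fit within the window.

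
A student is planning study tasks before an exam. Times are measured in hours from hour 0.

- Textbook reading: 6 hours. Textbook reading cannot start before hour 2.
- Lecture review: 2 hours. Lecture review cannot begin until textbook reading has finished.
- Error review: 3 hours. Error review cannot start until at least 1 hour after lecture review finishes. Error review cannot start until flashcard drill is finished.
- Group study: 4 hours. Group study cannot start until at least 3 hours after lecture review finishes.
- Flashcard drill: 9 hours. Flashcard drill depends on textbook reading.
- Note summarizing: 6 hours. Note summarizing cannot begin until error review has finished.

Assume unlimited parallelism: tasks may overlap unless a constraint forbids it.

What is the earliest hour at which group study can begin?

Textbook reading cannot begin until its own release at hour 2. It runs from hour 2 to 2 + 6 = hour 8.
After textbook reading (finishes hour 8), lecture review can start at hour 8 and finishes at hour 10.
Group study waits on lecture review (finishes hour 10, plus 3-hour gap → hour 13), so the earliest it can start is hour 13.

13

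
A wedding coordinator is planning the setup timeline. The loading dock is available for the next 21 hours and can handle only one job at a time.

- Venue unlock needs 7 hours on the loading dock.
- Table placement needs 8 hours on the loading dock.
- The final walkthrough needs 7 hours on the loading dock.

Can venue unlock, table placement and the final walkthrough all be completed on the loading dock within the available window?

Running back to back, the jobs need 7 + 8 + 7 = 22 hours on the loading dock.
Since 22 > 21, they cannot all fit.

No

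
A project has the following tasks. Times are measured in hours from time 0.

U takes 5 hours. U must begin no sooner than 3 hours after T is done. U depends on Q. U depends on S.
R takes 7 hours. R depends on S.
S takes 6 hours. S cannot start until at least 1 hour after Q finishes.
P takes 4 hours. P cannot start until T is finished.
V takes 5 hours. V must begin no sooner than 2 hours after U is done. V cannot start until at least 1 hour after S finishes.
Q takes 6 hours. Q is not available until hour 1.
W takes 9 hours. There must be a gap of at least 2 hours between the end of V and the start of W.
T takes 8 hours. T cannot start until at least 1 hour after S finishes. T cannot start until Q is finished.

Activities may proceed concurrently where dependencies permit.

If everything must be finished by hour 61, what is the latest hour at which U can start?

38

To finish by hour 61, W (duration 9) must start no later than hour 52.
V has to be done before W (must start by hour 52, minus 2-hour gap → hour 50). That means finishing by hour 50, i.e. starting by 50 − 5 = hour 45.
Since V (must start by hour 45, minus 2-hour gap → hour 43) depends on it, U must finish by hour 43. Backing off its 5-hour duration gives a latest start of hour 38.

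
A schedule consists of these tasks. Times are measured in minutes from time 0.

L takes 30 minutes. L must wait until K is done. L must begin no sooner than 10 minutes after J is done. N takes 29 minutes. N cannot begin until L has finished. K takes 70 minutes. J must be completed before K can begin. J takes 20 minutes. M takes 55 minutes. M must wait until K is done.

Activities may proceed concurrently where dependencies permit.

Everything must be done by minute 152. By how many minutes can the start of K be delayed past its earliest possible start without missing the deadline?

Nothing blocks J, so it runs from minute 0 to minute 20.
K cannot begin until J (finishes minute 20). It runs from minute 20 to 20 + 70 = minute 90.

Working backward from the deadline:
Nothing follows N; the deadline of minute 152 is its only limit. It must start by 152 − 29 = minute 123.
Since N (must start by minute 123) depends on it, L must finish by minute 123. Backing off its 30-minute duration gives a latest start of minute 93.
M has no dependents, so it just needs to finish by minute 152. Starting by 152 − 55 = minute 97 achieves that.
K has several dependents: L (must start by minute 93); M (must start by minute 97). The earliest of those limits is minute 93, so K must start by 93 − 70 = minute 23.
So K can start as early as minute 20 and as late as minute 23, giving 23 − 20 = 3 minutes of slack.

3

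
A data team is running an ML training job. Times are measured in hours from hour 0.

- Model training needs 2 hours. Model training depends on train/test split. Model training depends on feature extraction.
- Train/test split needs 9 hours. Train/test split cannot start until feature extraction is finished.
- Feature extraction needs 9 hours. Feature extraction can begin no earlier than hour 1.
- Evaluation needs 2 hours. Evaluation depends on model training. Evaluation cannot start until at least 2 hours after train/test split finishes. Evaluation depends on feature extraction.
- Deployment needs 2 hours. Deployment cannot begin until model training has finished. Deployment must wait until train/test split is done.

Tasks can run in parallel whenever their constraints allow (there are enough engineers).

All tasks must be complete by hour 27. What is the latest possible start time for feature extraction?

To finish by hour 27, evaluation (duration 2) must start no later than hour 25.
To finish by hour 27, deployment (duration 2) must start no later than hour 25.
For model training: evaluation (must start by hour 25); deployment (must start by hour 25). The most restrictive is hour 25; with a 2-hour duration, model training must start by hour 23.
For train/test split: model training (must start by hour 23); evaluation (must start by hour 25, minus 2-hour gap → hour 23); deployment (must start by hour 25). The most restrictive is hour 23; with a 9-hour duration, train/test split must start by hour 14.
Feature extraction feeds train/test split (must start by hour 14); model training (must start by hour 23); evaluation (must start by hour 25). Taking the minimum, feature extraction must finish by hour 14 and start by 14 − 9 = hour 5.

5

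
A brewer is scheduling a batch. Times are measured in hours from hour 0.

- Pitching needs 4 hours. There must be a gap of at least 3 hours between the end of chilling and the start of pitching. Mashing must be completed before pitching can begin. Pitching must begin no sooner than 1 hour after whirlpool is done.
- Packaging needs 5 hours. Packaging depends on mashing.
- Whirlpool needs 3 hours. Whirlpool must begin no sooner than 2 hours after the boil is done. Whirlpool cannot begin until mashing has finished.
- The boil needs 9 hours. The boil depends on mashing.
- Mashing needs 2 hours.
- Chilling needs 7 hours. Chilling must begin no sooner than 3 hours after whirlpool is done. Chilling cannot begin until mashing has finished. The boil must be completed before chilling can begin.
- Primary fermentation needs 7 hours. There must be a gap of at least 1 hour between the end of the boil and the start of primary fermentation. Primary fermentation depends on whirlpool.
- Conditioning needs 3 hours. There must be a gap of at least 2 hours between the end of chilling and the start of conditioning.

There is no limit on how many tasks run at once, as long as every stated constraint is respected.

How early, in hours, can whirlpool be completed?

16

Mashing can start immediately at hour 0; it finishes at hour 2.
The boil waits on mashing (finishes hour 2), so it starts at hour 2 and finishes at 2 + 9 = hour 11.
Whirlpool needs all of the boil (finishes hour 11, plus 2-hour gap → hour 13); mashing (finishes hour 2). That puts its earliest start at hour 13; it finishes at 13 + 3 = hour 16.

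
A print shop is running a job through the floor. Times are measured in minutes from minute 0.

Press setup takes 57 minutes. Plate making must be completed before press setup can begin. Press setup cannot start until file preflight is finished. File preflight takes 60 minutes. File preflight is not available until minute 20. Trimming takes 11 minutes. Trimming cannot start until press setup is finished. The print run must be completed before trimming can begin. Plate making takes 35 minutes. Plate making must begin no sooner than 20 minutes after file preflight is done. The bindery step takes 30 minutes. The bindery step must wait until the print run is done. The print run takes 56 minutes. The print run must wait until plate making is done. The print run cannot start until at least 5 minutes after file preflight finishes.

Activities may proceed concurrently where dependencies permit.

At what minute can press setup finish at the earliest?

192

File preflight cannot begin until its own release at minute 20. It runs from minute 20 to 20 + 60 = minute 80.
Plate making cannot begin until file preflight (finishes minute 80, plus 20-minute gap → minute 100). It runs from minute 100 to 100 + 35 = minute 135.
Press setup needs all of plate making (finishes minute 135); file preflight (finishes minute 80). That puts its earliest start at minute 135; it finishes at 135 + 57 = minute 192.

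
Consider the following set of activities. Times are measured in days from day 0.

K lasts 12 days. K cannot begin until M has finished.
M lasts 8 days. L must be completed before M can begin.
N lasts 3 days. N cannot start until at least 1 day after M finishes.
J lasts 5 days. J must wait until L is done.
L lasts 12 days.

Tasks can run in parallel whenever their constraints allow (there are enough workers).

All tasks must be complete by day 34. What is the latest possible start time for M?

14

To finish by day 34, K (duration 12) must start no later than day 22.
N has no dependents, so it just needs to finish by day 34. Starting by 34 − 3 = day 31 achieves that.
For M: K (must start by day 22); N (must start by day 31, minus 1-day gap → day 30). The most restrictive is day 22; with an 8-day duration, M must start by day 14.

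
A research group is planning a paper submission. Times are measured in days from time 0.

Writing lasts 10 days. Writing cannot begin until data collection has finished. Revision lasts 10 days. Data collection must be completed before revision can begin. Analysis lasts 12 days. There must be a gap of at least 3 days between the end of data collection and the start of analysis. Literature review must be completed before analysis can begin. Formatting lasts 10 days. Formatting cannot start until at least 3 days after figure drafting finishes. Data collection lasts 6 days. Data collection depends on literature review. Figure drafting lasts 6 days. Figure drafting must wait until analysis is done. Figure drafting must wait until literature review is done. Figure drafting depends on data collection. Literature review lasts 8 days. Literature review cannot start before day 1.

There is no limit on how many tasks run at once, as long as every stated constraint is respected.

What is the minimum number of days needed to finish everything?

49

Literature review cannot begin until its own release at day 1. It runs from day 1 to 1 + 8 = day 9.
Data collection waits on literature review (finishes day 9), so it starts at day 9 and finishes at 9 + 6 = day 15.
After data collection (finishes day 15), revision can start at day 15 and finishes at day 25.
After data collection (finishes day 15), writing can start at day 15 and finishes at day 25.
For analysis: data collection (finishes day 15, plus 3-day gap → day 18); literature review (finishes day 9). Taking the maximum gives a start of day 18, and it finishes at 18 + 12 = day 30.
Figure drafting needs all of analysis (finishes day 30); literature review (finishes day 9); data collection (finishes day 15). That puts its earliest start at day 30; it finishes at 30 + 6 = day 36.
After figure drafting (finishes day 36, plus 3-day gap → day 39), formatting can start at day 39 and finishes at day 49.
All tasks are finished once the last one completes. Finish times: Literature review at 9, Data collection at 15, Analysis at 30, Figure drafting at 36, Writing at 25, Revision at 25, Formatting at 49. The latest is day 49.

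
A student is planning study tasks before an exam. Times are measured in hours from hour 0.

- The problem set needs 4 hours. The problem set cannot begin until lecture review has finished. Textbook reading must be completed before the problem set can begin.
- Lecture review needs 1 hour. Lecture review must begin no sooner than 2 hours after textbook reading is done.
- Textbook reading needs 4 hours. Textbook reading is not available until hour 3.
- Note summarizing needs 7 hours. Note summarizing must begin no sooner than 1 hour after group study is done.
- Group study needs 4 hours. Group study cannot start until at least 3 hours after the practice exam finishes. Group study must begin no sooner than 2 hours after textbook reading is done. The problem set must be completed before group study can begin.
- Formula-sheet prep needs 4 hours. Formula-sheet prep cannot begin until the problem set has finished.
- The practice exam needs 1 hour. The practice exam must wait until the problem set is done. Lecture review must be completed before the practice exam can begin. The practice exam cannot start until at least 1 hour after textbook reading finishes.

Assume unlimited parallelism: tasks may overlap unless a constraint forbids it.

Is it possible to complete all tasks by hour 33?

Yes

Textbook reading cannot begin until its own release at hour 3. It runs from hour 3 to 3 + 4 = hour 7.
Lecture review cannot begin until textbook reading (finishes hour 7, plus 2-hour gap → hour 9). It runs from hour 9 to 9 + 1 = hour 10.
The problem set cannot start until lecture review (finishes hour 10); textbook reading (finishes hour 7). The controlling bound is hour 10, so the problem set finishes at 10 + 4 = hour 14.
After the problem set (finishes hour 14), formula-sheet prep can start at hour 14 and finishes at hour 18.
For the practice exam: the problem set (finishes hour 14); lecture review (finishes hour 10); textbook reading (finishes hour 7, plus 1-hour gap → hour 8). Taking the maximum gives a start of hour 14, and it finishes at 14 + 1 = hour 15.
Group study needs all of the practice exam (finishes hour 15, plus 3-hour gap → hour 18); textbook reading (finishes hour 7, plus 2-hour gap → hour 9); the problem set (finishes hour 14). That puts its earliest start at hour 18; it finishes at 18 + 4 = hour 22.
After group study (finishes hour 22, plus 1-hour gap → hour 23), note summarizing can start at hour 23 and finishes at hour 30.
Every task is finished by hour 30, which is no later than the deadline of 33, so the schedule is feasible.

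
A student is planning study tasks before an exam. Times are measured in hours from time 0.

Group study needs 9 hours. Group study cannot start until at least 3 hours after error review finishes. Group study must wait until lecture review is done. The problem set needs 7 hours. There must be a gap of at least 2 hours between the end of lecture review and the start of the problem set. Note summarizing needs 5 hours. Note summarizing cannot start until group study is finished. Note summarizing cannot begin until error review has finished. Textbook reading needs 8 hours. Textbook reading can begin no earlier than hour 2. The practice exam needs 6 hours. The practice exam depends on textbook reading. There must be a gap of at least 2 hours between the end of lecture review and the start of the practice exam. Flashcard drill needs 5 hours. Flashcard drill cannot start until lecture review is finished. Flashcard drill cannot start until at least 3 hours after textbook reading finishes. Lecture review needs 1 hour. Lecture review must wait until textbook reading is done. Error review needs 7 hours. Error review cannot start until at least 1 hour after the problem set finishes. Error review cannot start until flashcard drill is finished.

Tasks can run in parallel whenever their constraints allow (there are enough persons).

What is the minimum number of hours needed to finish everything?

Textbook reading cannot begin until its own release at hour 2. It runs from hour 2 to 2 + 8 = hour 10.
Lecture review waits on textbook reading (finishes hour 10), so it starts at hour 10 and finishes at 10 + 1 = hour 11.
The practice exam has to wait for textbook reading (finishes hour 10); lecture review (finishes hour 11, plus 2-hour gap → hour 13). The latest of these is hour 13, so the practice exam runs hour 13 to 13 + 6 = hour 19.
Flashcard drill needs all of lecture review (finishes hour 11); textbook reading (finishes hour 10, plus 3-hour gap → hour 13). That puts its earliest start at hour 13; it finishes at 13 + 5 = hour 18.
The problem set cannot begin until lecture review (finishes hour 11, plus 2-hour gap → hour 13). It runs from hour 13 to 13 + 7 = hour 20.
Error review has to wait for the problem set (finishes hour 20, plus 1-hour gap → hour 21); flashcard drill (finishes hour 18). The latest of these is hour 21, so error review runs hour 21 to 21 + 7 = hour 28.
Group study needs all of error review (finishes hour 28, plus 3-hour gap → hour 31); lecture review (finishes hour 11). That puts its earliest start at hour 31; it finishes at 31 + 9 = hour 40.
Note summarizing needs all of group study (finishes hour 40); error review (finishes hour 28). That puts its earliest start at hour 40; it finishes at 40 + 5 = hour 45.
All tasks are finished once the last one completes. Finish times: Textbook reading at 10, Lecture review at 11, The problem set at 20, Flashcard drill at 18, The practice exam at 19, Error review at 28, Group study at 40, Note summarizing at 45. The latest is hour 45.

45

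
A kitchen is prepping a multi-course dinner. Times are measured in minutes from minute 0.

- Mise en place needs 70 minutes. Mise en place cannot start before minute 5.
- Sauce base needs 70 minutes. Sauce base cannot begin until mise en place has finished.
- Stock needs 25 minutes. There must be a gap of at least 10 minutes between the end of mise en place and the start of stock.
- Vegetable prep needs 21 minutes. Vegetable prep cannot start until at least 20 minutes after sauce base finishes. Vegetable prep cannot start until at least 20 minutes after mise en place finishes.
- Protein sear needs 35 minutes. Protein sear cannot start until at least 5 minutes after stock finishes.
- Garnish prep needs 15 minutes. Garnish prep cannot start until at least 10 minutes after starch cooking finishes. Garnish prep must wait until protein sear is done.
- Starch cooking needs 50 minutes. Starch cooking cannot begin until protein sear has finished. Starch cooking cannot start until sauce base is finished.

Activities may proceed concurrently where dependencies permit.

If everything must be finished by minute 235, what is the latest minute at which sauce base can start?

90

Nothing follows garnish prep; the deadline of minute 235 is its only limit. It must start by 235 − 15 = minute 220.
Starch cooking feeds into garnish prep (must start by minute 220, minus 10-minute gap → minute 210); so starch cooking must finish by minute 210 and therefore start by minute 160.
Vegetable prep must finish by minute 235; it takes 21 minutes, so it must start by 235 − 21 = minute 214.
Sauce base must finish in time for vegetable prep (must start by minute 214, minus 20-minute gap → minute 194); starch cooking (must start by minute 160). The tightest is minute 160, so sauce base must start by 160 − 70 = minute 90.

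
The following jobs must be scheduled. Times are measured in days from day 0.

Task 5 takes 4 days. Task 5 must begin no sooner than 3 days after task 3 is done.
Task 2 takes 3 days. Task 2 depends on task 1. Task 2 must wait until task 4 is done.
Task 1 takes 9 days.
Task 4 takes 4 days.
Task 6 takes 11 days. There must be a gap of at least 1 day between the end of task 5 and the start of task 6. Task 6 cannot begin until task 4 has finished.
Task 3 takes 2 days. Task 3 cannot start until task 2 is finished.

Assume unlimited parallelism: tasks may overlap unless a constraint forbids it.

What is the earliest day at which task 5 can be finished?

21

Task 4 has no prerequisites, so it starts at day 0 and finishes at day 4.
Task 1 can start immediately at day 0; it finishes at day 9.
For task 2: task 1 (finishes day 9); task 4 (finishes day 4). Taking the maximum gives a start of day 9, and it finishes at 9 + 3 = day 12.
Task 3 waits on task 2 (finishes day 12), so it starts at day 12 and finishes at 12 + 2 = day 14.
After task 3 (finishes day 14, plus 3-day gap → day 17), task 5 can start at day 17 and finishes at day 21.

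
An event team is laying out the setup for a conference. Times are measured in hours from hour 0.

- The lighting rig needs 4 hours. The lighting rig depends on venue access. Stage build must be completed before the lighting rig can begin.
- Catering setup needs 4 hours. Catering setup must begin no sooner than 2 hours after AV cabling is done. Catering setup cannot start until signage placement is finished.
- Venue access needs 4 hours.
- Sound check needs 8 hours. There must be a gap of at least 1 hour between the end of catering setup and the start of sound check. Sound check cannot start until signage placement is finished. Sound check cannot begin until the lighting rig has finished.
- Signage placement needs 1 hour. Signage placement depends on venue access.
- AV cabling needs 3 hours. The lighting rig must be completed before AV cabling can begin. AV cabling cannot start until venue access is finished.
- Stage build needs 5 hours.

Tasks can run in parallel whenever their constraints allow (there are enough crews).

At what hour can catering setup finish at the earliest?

Stage build can start immediately at hour 0; it finishes at hour 5.
Nothing blocks venue access, so it runs from hour 0 to hour 4.
Signage placement waits on venue access (finishes hour 4), so it starts at hour 4 and finishes at 4 + 1 = hour 5.
The lighting rig needs all of venue access (finishes hour 4); stage build (finishes hour 5). That puts its earliest start at hour 5; it finishes at 5 + 4 = hour 9.
AV cabling has to wait for the lighting rig (finishes hour 9); venue access (finishes hour 4). The latest of these is hour 9, so AV cabling runs hour 9 to 9 + 3 = hour 12.
Catering setup cannot start until AV cabling (finishes hour 12, plus 2-hour gap → hour 14); signage placement (finishes hour 5). The controlling bound is hour 14, so catering setup finishes at 14 + 4 = hour 18.

18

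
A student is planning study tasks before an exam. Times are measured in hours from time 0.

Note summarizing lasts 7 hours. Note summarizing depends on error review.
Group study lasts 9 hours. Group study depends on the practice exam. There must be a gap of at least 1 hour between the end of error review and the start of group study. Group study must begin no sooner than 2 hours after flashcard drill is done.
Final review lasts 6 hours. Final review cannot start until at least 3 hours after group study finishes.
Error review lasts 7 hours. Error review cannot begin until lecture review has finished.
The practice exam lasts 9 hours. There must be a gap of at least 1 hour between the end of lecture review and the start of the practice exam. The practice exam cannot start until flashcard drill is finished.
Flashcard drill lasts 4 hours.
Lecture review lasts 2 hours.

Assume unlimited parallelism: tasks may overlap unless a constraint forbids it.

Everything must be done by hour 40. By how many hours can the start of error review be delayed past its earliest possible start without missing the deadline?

12

Lecture review has no prerequisites, so it starts at hour 0 and finishes at hour 2.
Error review waits on lecture review (finishes hour 2), so it starts at hour 2 and finishes at 2 + 7 = hour 9.

Working backward from the deadline:
To finish by hour 40, final review (duration 6) must start no later than hour 34.
Group study feeds into final review (must start by hour 34, minus 3-hour gap → hour 31); so group study must finish by hour 31 and therefore start by hour 22.
To finish by hour 40, note summarizing (duration 7) must start no later than hour 33.
Error review has several dependents: group study (must start by hour 22, minus 1-hour gap → hour 21); note summarizing (must start by hour 33). The earliest of those limits is hour 21, so error review must start by 21 − 7 = hour 14.
So error review can start as early as hour 2 and as late as hour 14, giving 14 − 2 = 12 hours of slack.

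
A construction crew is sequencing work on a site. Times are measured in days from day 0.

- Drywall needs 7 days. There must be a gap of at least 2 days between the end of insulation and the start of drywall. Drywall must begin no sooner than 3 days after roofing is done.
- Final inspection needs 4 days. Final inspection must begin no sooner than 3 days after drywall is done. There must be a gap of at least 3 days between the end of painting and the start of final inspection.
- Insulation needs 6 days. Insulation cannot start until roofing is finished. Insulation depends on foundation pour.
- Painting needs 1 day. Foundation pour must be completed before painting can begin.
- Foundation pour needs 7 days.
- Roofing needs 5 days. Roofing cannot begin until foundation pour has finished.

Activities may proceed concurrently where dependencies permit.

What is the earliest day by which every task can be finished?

Nothing blocks foundation pour, so it runs from day 0 to day 7.
After foundation pour (finishes day 7), painting can start at day 7 and finishes at day 8.
Roofing cannot begin until foundation pour (finishes day 7). It runs from day 7 to 7 + 5 = day 12.
Insulation needs all of roofing (finishes day 12); foundation pour (finishes day 7). That puts its earliest start at day 12; it finishes at 12 + 6 = day 18.
For drywall: insulation (finishes day 18, plus 2-day gap → day 20); roofing (finishes day 12, plus 3-day gap → day 15). Taking the maximum gives a start of day 20, and it finishes at 20 + 7 = day 27.
For final inspection: drywall (finishes day 27, plus 3-day gap → day 30); painting (finishes day 8, plus 3-day gap → day 11). Taking the maximum gives a start of day 30, and it finishes at 30 + 4 = day 34.
All tasks are finished once the last one completes. Finish times: Foundation pour at 7, Roofing at 12, Insulation at 18, Drywall at 27, Painting at 8, Final inspection at 34. The latest is day 34.

34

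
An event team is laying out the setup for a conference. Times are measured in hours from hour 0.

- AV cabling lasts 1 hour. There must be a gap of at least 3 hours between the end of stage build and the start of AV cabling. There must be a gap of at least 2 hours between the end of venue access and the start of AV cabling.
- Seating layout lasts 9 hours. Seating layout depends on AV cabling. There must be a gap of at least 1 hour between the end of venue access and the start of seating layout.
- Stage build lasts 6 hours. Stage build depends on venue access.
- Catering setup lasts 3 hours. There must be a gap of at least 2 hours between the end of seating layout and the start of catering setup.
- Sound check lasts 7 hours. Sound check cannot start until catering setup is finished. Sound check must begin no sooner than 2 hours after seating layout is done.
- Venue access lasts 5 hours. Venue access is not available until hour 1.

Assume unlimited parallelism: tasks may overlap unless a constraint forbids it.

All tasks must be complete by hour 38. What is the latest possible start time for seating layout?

17

Sound check has no dependents, so it just needs to finish by hour 38. Starting by 38 − 7 = hour 31 achieves that.
Catering setup feeds into sound check (must start by hour 31); so catering setup must finish by hour 31 and therefore start by hour 28.
Seating layout must finish in time for catering setup (must start by hour 28, minus 2-hour gap → hour 26); sound check (must start by hour 31, minus 2-hour gap → hour 29). The tightest is hour 26, so seating layout must start by 26 − 9 = hour 17.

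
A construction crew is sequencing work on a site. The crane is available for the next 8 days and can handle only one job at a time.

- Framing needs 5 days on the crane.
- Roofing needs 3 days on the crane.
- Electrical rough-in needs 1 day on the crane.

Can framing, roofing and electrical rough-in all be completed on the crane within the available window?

No

Running back to back, the jobs need 5 + 3 + 1 = 9 days on the crane.
Since 9 > 8, they cannot all fit.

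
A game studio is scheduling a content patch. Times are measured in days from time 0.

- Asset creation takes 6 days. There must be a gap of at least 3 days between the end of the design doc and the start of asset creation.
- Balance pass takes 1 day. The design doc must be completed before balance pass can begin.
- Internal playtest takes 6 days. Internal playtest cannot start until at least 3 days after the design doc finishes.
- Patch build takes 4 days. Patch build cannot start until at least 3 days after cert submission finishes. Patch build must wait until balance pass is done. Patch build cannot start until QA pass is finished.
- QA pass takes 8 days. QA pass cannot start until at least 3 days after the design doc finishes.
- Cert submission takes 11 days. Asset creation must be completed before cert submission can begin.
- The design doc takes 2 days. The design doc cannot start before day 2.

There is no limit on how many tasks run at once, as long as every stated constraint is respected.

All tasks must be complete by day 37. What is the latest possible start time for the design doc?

Patch build has no dependents, so it just needs to finish by day 37. Starting by 37 − 4 = day 33 achieves that.
Cert submission must finish before patch build (must start by day 33, minus 3-day gap → day 30). With an 11-day duration, cert submission must start by 30 − 11 = day 19.
Asset creation feeds into cert submission (must start by day 19); so asset creation must finish by day 19 and therefore start by day 13.
Internal playtest must finish by day 37; it takes 6 days, so it must start by 37 − 6 = day 31.
Balance pass must finish before patch build (must start by day 33). With a 1-day duration, balance pass must start by 33 − 1 = day 32.
QA pass must finish before patch build (must start by day 33). With an 8-day duration, QA pass must start by 33 − 8 = day 25.
For the design doc: asset creation (must start by day 13, minus 3-day gap → day 10); internal playtest (must start by day 31, minus 3-day gap → day 28); balance pass (must start by day 32); QA pass (must start by day 25, minus 3-day gap → day 22). The most restrictive is day 10; with a 2-day duration, the design doc must start by day 8.

8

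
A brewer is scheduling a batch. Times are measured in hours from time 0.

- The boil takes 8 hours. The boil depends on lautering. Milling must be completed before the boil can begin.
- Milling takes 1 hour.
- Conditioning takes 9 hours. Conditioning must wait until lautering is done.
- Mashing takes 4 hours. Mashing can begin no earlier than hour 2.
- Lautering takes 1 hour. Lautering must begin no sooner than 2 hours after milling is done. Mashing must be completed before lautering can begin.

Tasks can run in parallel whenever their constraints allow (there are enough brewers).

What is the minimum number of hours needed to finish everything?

Mashing waits on its own release at hour 2, so it starts at hour 2 and finishes at 2 + 4 = hour 6.
Milling can start immediately at hour 0; it finishes at hour 1.
Lautering has to wait for milling (finishes hour 1, plus 2-hour gap → hour 3); mashing (finishes hour 6). The latest of these is hour 6, so lautering runs hour 6 to 6 + 1 = hour 7.
After lautering (finishes hour 7), conditioning can start at hour 7 and finishes at hour 16.
For the boil: lautering (finishes hour 7); milling (finishes hour 1). Taking the maximum gives a start of hour 7, and it finishes at 7 + 8 = hour 15.
All tasks are finished once the last one completes. Finish times: Milling at 1, Mashing at 6, Lautering at 7, The boil at 15, Conditioning at 16. The latest is hour 16.

16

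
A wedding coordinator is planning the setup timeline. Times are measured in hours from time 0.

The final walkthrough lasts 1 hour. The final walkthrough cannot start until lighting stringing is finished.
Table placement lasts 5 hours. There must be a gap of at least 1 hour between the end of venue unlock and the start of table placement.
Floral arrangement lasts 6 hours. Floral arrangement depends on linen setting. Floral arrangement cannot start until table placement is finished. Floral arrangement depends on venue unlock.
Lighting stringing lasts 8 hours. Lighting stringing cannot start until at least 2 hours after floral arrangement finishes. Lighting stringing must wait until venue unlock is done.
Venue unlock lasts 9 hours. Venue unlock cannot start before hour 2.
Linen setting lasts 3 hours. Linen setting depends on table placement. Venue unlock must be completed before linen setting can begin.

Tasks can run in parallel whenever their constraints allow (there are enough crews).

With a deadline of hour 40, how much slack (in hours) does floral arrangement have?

Venue unlock waits on its own release at hour 2, so it starts at hour 2 and finishes at 2 + 9 = hour 11.
Table placement cannot begin until venue unlock (finishes hour 11, plus 1-hour gap → hour 12). It runs from hour 12 to 12 + 5 = hour 17.
Linen setting has to wait for table placement (finishes hour 17); venue unlock (finishes hour 11). The latest of these is hour 17, so linen setting runs hour 17 to 17 + 3 = hour 20.
For floral arrangement: linen setting (finishes hour 20); table placement (finishes hour 17); venue unlock (finishes hour 11). Taking the maximum gives a start of hour 20, and it finishes at 20 + 6 = hour 26.

Working backward from the deadline:
The final walkthrough has no dependents, so it just needs to finish by hour 40. Starting by 40 − 1 = hour 39 achieves that.
Lighting stringing feeds into the final walkthrough (must start by hour 39); so lighting stringing must finish by hour 39 and therefore start by hour 31.
Floral arrangement has to be done before lighting stringing (must start by hour 31, minus 2-hour gap → hour 29). That means finishing by hour 29, i.e. starting by 29 − 6 = hour 23.
So floral arrangement can start as early as hour 20 and as late as hour 23, giving 23 − 20 = 3 hours of slack.

3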